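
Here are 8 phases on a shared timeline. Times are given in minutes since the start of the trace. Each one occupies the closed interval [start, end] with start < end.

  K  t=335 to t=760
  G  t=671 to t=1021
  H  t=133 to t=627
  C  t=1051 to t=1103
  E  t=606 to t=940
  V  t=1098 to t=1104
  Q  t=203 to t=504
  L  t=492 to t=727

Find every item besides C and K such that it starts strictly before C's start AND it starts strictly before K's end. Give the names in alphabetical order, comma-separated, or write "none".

Conditions: its start is strictly before C's start (X.start < t=1051) AND its start is strictly before K's end (X.start < t=760).
E: start t=606 < t=1051? ✓; start t=606 < t=760? ✓ → yes.
G: start t=671 < t=1051? ✓; start t=671 < t=760? ✓ → yes.
H: start t=133 < t=1051? ✓; start t=133 < t=760? ✓ → yes.
L: start t=492 < t=1051? ✓; start t=492 < t=760? ✓ → yes.
Q: start t=203 < t=1051? ✓; start t=203 < t=760? ✓ → yes.
V: start t=1098 < t=1051? ✗; start t=1098 < t=760? ✗ → no.
Result: E, G, H, L, Q.

E, G, H, L, Q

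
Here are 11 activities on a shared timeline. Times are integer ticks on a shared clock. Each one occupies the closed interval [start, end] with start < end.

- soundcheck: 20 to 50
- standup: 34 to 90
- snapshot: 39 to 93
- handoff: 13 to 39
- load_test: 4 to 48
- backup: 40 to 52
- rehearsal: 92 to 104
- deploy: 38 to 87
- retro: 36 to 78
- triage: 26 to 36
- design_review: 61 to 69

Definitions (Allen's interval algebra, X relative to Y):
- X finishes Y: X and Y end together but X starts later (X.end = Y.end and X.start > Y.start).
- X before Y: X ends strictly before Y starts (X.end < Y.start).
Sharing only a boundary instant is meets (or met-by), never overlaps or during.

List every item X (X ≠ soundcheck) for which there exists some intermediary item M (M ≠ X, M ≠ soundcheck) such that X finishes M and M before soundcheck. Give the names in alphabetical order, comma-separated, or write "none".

none

Target soundcheck = [20, 50].
Intermediaries M with M before soundcheck: none.
Union: none.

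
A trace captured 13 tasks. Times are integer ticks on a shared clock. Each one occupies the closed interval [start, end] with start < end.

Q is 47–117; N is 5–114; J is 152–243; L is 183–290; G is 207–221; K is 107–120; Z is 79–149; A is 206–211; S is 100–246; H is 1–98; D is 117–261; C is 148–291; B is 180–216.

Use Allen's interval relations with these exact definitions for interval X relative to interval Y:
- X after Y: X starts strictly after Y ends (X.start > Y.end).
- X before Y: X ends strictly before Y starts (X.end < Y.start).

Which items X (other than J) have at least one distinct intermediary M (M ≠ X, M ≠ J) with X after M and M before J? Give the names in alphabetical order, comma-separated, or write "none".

Target J = [152, 243].
Intermediaries M with M before J: H, K, N, Q, Z.
Via H — items with X after H: A, B, C, D, G, K, L, S.
Via K — items with X after K: A, B, C, G, L.
Via N — items with X after N: A, B, C, D, G, L.
Via Q — items with X after Q: A, B, C, G, L.
Via Z — items with X after Z: A, B, G, L.
Union: A, B, C, D, G, K, L, S.

A, B, C, D, G, K, L, S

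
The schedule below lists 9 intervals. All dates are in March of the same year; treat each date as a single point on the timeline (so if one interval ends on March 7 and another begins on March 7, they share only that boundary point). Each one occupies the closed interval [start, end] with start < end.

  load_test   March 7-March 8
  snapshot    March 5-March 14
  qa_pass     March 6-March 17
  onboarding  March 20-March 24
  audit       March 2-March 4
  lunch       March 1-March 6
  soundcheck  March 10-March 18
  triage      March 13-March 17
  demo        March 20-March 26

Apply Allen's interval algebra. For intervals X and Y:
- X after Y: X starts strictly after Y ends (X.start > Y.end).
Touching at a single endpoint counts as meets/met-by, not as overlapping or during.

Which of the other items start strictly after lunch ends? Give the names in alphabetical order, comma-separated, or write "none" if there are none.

Target lunch = [March 1, March 6].
audit [March 2, March 4] → during → no.
demo [March 20, March 26] → after → yes.
load_test [March 7, March 8] → after → yes.
onboarding [March 20, March 24] → after → yes.
qa_pass [March 6, March 17] → met-by → no.
snapshot [March 5, March 14] → overlapped-by → no.
soundcheck [March 10, March 18] → after → yes.
triage [March 13, March 17] → after → yes.
Result: demo, load_test, onboarding, soundcheck, triage.

demo, load_test, onboarding, soundcheck, triage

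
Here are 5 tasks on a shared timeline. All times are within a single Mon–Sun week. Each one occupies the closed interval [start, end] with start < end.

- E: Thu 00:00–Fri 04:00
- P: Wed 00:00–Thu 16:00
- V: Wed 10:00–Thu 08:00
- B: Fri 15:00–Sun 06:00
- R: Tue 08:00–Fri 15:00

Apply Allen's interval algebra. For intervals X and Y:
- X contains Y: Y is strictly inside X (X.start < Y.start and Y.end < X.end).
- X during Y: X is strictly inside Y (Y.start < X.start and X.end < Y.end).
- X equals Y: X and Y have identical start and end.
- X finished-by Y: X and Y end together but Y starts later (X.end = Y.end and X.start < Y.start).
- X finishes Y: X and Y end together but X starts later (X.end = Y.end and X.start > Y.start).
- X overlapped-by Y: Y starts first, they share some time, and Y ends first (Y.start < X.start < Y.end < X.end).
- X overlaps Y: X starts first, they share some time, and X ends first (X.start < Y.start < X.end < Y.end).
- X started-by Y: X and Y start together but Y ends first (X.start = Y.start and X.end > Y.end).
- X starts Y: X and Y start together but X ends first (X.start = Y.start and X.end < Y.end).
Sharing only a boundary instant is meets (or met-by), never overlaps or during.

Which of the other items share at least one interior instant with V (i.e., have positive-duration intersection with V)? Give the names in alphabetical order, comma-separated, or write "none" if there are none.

Target V = [Wed 10:00, Thu 08:00].
B [Fri 15:00, Sun 06:00] → after → no.
E [Thu 00:00, Fri 04:00] → overlapped-by → yes.
P [Wed 00:00, Thu 16:00] → contains → yes.
R [Tue 08:00, Fri 15:00] → contains → yes.
Result: E, P, R.

E, P, R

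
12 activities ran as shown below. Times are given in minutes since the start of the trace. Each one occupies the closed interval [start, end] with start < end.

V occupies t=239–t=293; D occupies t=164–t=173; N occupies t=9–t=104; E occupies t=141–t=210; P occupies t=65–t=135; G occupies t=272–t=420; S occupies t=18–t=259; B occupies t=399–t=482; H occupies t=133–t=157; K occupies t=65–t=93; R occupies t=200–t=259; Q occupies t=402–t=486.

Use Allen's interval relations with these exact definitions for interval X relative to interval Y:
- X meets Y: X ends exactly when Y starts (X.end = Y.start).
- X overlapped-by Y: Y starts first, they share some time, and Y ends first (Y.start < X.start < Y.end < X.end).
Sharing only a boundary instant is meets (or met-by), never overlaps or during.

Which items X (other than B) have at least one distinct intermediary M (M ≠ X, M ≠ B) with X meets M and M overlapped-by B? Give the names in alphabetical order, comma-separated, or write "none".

none

Target B = [t=399, t=482].
Intermediaries M with M overlapped-by B: Q.
Via Q — items with X meets Q: none.
Union: none.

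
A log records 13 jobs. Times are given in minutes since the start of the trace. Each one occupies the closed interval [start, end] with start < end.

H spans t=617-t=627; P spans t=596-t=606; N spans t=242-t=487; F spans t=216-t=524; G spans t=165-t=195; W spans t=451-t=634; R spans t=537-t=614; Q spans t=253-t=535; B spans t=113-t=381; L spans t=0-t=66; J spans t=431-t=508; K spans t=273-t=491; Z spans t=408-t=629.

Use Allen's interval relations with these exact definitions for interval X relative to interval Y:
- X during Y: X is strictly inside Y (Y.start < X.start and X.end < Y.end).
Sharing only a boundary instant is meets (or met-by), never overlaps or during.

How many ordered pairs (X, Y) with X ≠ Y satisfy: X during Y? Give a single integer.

Checking all 156 ordered pairs for relation 'during'; matching pairs in alphabetical order:
(G, B): G during B ✓
(H, W): H during W ✓
(H, Z): H during Z ✓
(J, F): J during F ✓
(J, Q): J during Q ✓
(J, Z): J during Z ✓
(K, F): K during F ✓
(K, Q): K during Q ✓
(N, F): N during F ✓
(P, R): P during R ✓
(P, W): P during W ✓
(P, Z): P during Z ✓
(R, W): R during W ✓
(R, Z): R during Z ✓
Count: 14.

14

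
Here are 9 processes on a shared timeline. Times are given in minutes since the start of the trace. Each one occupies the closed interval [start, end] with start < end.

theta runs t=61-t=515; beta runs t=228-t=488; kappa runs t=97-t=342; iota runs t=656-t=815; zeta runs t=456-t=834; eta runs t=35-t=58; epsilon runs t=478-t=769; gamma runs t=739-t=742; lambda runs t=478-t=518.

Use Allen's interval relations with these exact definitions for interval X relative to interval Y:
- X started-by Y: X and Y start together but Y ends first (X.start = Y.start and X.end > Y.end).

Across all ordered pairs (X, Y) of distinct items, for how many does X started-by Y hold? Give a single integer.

1

Checking all 72 ordered pairs for relation 'started-by'; matching pairs in alphabetical order:
(epsilon, lambda): epsilon started-by lambda ✓
Count: 1.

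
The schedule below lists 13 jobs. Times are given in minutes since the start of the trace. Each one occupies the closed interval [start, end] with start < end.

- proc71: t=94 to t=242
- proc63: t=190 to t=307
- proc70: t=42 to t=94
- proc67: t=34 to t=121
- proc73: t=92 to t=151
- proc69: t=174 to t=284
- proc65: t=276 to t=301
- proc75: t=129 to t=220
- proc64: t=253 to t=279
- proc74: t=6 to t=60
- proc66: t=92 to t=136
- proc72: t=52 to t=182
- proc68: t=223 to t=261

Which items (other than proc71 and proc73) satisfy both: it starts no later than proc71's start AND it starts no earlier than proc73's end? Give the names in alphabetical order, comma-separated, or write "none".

Conditions: its start is no later than proc71's start (X.start <= t=94) AND its start is no earlier than proc73's end (X.start >= t=151).
proc63: start t=190 <= t=94? ✗; start t=190 >= t=151? ✓ → no.
proc64: start t=253 <= t=94? ✗; start t=253 >= t=151? ✓ → no.
proc65: start t=276 <= t=94? ✗; start t=276 >= t=151? ✓ → no.
proc66: start t=92 <= t=94? ✓; start t=92 >= t=151? ✗ → no.
proc67: start t=34 <= t=94? ✓; start t=34 >= t=151? ✗ → no.
proc68: start t=223 <= t=94? ✗; start t=223 >= t=151? ✓ → no.
proc69: start t=174 <= t=94? ✗; start t=174 >= t=151? ✓ → no.
proc70: start t=42 <= t=94? ✓; start t=42 >= t=151? ✗ → no.
proc72: start t=52 <= t=94? ✓; start t=52 >= t=151? ✗ → no.
proc74: start t=6 <= t=94? ✓; start t=6 >= t=151? ✗ → no.
proc75: start t=129 <= t=94? ✗; start t=129 >= t=151? ✗ → no.
Result: none.

none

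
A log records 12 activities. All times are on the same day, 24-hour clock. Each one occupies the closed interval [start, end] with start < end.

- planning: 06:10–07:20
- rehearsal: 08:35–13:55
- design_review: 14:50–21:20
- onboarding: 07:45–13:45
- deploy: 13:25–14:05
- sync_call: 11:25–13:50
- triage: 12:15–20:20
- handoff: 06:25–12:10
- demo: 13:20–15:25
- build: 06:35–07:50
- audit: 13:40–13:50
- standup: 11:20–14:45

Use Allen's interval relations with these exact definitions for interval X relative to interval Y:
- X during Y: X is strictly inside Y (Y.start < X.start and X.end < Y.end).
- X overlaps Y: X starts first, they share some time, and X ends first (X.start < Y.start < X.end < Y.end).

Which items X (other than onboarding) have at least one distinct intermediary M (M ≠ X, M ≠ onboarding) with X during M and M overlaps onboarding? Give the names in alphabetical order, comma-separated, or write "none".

Target onboarding = [07:45, 13:45].
Intermediaries M with M overlaps onboarding: build, handoff.
Via build — items with X during build: none.
Via handoff — items with X during handoff: build.
Union: build.

build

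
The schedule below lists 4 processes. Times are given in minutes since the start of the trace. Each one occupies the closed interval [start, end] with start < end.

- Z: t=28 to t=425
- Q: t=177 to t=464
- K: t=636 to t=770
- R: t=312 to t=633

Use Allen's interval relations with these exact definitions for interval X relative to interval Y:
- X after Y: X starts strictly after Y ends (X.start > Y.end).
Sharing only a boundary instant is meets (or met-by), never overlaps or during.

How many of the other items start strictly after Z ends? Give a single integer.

Target Z = [t=28, t=425].
K [t=636, t=770] → after → counts.
Q [t=177, t=464] → overlapped-by → no.
R [t=312, t=633] → overlapped-by → no.
Total: 1.

1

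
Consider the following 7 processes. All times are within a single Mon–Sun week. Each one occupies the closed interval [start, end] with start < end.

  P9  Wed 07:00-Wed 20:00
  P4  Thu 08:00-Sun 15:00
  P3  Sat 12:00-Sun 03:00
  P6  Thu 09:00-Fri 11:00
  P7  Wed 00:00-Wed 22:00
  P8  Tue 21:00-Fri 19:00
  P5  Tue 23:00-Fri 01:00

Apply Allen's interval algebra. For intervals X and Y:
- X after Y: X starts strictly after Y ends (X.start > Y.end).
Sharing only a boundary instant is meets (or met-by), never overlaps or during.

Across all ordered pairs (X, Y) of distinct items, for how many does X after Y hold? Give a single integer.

9

Checking all 42 ordered pairs for relation 'after'; matching pairs in alphabetical order:
(P3, P5): P3 after P5 ✓
(P3, P6): P3 after P6 ✓
(P3, P7): P3 after P7 ✓
(P3, P8): P3 after P8 ✓
(P3, P9): P3 after P9 ✓
(P4, P7): P4 after P7 ✓
(P4, P9): P4 after P9 ✓
(P6, P7): P6 after P7 ✓
(P6, P9): P6 after P9 ✓
Count: 9.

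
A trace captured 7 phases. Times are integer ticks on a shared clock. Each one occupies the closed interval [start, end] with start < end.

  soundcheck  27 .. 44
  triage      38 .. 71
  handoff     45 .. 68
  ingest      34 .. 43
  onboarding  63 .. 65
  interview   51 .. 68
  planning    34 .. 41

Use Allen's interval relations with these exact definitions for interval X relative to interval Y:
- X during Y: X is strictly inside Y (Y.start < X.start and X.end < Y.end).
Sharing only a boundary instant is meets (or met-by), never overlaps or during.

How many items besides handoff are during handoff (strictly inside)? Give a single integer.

1

Target handoff = [45, 68].
ingest [34, 43] → before → no.
interview [51, 68] → finishes → no.
onboarding [63, 65] → during → counts.
planning [34, 41] → before → no.
soundcheck [27, 44] → before → no.
triage [38, 71] → contains → no.
Total: 1.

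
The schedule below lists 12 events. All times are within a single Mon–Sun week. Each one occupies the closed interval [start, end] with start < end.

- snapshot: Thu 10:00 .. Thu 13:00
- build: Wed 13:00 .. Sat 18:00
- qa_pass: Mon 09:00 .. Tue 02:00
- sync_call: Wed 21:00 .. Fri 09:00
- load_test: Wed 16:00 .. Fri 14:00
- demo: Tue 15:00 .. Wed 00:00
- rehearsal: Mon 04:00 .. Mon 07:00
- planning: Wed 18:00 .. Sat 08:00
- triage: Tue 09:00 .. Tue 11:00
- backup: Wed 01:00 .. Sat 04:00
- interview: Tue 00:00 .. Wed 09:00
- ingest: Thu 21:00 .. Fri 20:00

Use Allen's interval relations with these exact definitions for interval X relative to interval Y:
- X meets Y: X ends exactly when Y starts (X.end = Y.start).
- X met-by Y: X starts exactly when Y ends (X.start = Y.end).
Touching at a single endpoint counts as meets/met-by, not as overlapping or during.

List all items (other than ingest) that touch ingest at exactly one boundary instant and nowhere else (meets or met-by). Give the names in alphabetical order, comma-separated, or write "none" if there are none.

Target ingest = [Thu 21:00, Fri 20:00].
backup [Wed 01:00, Sat 04:00] → contains → no.
build [Wed 13:00, Sat 18:00] → contains → no.
demo [Tue 15:00, Wed 00:00] → before → no.
interview [Tue 00:00, Wed 09:00] → before → no.
load_test [Wed 16:00, Fri 14:00] → overlaps → no.
planning [Wed 18:00, Sat 08:00] → contains → no.
qa_pass [Mon 09:00, Tue 02:00] → before → no.
rehearsal [Mon 04:00, Mon 07:00] → before → no.
snapshot [Thu 10:00, Thu 13:00] → before → no.
sync_call [Wed 21:00, Fri 09:00] → overlaps → no.
triage [Tue 09:00, Tue 11:00] → before → no.
Result: none.

none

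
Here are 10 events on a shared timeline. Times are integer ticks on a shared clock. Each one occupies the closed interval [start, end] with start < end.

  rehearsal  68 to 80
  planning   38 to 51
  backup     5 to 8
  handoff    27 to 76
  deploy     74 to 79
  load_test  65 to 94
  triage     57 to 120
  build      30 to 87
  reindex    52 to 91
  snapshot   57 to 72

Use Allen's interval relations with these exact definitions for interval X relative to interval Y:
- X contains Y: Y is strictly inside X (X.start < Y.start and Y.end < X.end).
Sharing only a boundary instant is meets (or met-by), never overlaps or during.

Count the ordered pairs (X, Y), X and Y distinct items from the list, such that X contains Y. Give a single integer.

Checking all 90 ordered pairs for relation 'contains'; matching pairs in alphabetical order:
(build, deploy): build contains deploy ✓
(build, planning): build contains planning ✓
(build, rehearsal): build contains rehearsal ✓
(build, snapshot): build contains snapshot ✓
(handoff, planning): handoff contains planning ✓
(handoff, snapshot): handoff contains snapshot ✓
(load_test, deploy): load_test contains deploy ✓
(load_test, rehearsal): load_test contains rehearsal ✓
(rehearsal, deploy): rehearsal contains deploy ✓
(reindex, deploy): reindex contains deploy ✓
(reindex, rehearsal): reindex contains rehearsal ✓
(reindex, snapshot): reindex contains snapshot ✓
(triage, deploy): triage contains deploy ✓
(triage, load_test): triage contains load_test ✓
(triage, rehearsal): triage contains rehearsal ✓
Count: 15.

15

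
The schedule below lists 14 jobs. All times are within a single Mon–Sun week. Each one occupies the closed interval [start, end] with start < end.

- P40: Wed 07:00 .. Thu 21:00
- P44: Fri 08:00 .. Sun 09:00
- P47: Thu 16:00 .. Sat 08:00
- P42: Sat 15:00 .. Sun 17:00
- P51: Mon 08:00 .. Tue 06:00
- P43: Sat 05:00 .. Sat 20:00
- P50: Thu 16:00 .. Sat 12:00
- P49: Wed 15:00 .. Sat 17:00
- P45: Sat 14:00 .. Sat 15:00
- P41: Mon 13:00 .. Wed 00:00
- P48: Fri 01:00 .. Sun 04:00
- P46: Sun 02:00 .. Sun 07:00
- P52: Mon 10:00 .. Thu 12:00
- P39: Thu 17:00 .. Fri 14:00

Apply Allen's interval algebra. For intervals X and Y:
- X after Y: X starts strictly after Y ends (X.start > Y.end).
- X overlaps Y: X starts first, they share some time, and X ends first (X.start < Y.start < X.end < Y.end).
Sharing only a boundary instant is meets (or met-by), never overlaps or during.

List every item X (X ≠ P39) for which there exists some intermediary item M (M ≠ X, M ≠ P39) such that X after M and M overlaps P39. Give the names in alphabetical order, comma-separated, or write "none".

Target P39 = [Thu 17:00, Fri 14:00].
Intermediaries M with M overlaps P39: P40.
Via P40 — items with X after P40: P42, P43, P44, P45, P46, P48.
Union: P42, P43, P44, P45, P46, P48.

P42, P43, P44, P45, P46, P48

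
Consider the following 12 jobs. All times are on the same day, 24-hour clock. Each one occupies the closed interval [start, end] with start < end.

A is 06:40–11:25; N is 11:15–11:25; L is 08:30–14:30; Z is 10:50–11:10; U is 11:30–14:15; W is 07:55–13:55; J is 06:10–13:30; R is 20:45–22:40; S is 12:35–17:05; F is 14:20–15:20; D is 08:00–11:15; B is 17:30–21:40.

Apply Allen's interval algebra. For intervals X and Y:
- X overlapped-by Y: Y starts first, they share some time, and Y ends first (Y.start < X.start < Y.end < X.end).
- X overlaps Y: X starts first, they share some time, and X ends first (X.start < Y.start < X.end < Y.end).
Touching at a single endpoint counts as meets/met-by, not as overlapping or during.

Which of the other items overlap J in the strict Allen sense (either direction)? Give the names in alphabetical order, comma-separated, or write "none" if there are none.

Target J = [06:10, 13:30].
A [06:40, 11:25] → during → no.
B [17:30, 21:40] → after → no.
D [08:00, 11:15] → during → no.
F [14:20, 15:20] → after → no.
L [08:30, 14:30] → overlapped-by → yes.
N [11:15, 11:25] → during → no.
R [20:45, 22:40] → after → no.
S [12:35, 17:05] → overlapped-by → yes.
U [11:30, 14:15] → overlapped-by → yes.
W [07:55, 13:55] → overlapped-by → yes.
Z [10:50, 11:10] → during → no.
Result: L, S, U, W.

L, S, U, W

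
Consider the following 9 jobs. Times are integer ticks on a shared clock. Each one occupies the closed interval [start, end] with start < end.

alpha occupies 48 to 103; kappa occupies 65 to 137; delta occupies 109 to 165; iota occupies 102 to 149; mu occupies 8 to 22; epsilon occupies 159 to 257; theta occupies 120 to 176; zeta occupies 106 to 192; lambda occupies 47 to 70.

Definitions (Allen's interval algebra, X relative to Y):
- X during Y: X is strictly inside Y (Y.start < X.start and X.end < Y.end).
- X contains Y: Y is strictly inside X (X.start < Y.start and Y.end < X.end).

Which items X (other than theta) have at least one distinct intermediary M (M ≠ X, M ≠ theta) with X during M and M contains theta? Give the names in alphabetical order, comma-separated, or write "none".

Target theta = [120, 176].
Intermediaries M with M contains theta: zeta.
Via zeta — items with X during zeta: delta.
Union: delta.

delta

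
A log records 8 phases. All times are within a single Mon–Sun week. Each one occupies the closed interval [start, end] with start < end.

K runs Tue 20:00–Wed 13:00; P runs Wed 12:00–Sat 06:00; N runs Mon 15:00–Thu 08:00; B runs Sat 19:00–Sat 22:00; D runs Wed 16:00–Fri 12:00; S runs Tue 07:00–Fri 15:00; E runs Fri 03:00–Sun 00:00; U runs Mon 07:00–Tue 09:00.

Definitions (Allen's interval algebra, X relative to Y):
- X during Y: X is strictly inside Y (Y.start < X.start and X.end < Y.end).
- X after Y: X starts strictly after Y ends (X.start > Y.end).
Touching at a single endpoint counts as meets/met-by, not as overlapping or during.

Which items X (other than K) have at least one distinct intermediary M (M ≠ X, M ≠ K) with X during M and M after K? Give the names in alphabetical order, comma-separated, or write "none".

B

Target K = [Tue 20:00, Wed 13:00].
Intermediaries M with M after K: B, D, E.
Via B — items with X during B: none.
Via D — items with X during D: none.
Via E — items with X during E: B.
Union: B.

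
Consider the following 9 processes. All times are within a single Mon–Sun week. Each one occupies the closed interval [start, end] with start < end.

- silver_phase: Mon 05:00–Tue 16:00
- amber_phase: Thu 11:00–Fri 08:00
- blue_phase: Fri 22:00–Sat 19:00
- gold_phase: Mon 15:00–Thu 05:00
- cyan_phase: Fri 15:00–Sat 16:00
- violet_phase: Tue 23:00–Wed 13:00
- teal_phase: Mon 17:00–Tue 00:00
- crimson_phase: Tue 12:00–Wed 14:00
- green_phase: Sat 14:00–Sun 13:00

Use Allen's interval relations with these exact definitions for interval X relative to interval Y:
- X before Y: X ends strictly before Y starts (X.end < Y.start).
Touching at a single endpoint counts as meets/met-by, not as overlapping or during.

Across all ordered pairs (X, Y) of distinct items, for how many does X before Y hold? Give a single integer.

Checking all 72 ordered pairs for relation 'before'; matching pairs in alphabetical order:
(amber_phase, blue_phase): amber_phase before blue_phase ✓
(amber_phase, cyan_phase): amber_phase before cyan_phase ✓
(amber_phase, green_phase): amber_phase before green_phase ✓
(crimson_phase, amber_phase): crimson_phase before amber_phase ✓
(crimson_phase, blue_phase): crimson_phase before blue_phase ✓
(crimson_phase, cyan_phase): crimson_phase before cyan_phase ✓
(crimson_phase, green_phase): crimson_phase before green_phase ✓
(gold_phase, amber_phase): gold_phase before amber_phase ✓
(gold_phase, blue_phase): gold_phase before blue_phase ✓
(gold_phase, cyan_phase): gold_phase before cyan_phase ✓
(gold_phase, green_phase): gold_phase before green_phase ✓
(silver_phase, amber_phase): silver_phase before amber_phase ✓
(silver_phase, blue_phase): silver_phase before blue_phase ✓
(silver_phase, cyan_phase): silver_phase before cyan_phase ✓
(silver_phase, green_phase): silver_phase before green_phase ✓
(silver_phase, violet_phase): silver_phase before violet_phase ✓
(teal_phase, amber_phase): teal_phase before amber_phase ✓
(teal_phase, blue_phase): teal_phase before blue_phase ✓
(teal_phase, crimson_phase): teal_phase before crimson_phase ✓
(teal_phase, cyan_phase): teal_phase before cyan_phase ✓
(teal_phase, green_phase): teal_phase before green_phase ✓
(teal_phase, violet_phase): teal_phase before violet_phase ✓
(violet_phase, amber_phase): violet_phase before amber_phase ✓
(violet_phase, blue_phase): violet_phase before blue_phase ✓
... plus 2 further pairs not listed.
Count: 26.

26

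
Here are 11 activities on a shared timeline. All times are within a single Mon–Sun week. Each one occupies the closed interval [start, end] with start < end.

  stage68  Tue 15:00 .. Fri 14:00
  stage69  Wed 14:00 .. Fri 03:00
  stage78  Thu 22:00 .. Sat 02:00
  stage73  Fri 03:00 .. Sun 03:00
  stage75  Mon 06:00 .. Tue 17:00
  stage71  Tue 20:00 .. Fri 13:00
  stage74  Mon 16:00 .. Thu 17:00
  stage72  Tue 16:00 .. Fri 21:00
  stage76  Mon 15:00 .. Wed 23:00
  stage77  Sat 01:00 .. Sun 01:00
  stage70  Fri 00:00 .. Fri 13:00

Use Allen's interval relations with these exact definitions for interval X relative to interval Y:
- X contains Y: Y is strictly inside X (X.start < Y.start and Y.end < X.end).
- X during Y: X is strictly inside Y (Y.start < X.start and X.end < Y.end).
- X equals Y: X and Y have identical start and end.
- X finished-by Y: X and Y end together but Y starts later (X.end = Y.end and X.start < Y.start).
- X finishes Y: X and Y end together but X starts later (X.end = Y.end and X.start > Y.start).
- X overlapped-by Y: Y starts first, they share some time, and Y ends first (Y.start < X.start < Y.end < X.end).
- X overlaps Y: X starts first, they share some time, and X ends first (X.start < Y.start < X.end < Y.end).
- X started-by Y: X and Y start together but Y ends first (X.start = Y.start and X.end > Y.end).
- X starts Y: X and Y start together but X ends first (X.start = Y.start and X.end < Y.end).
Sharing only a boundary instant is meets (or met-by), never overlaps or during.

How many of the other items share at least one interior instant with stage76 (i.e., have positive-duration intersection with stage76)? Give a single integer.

Target stage76 = [Mon 15:00, Wed 23:00].
stage68 [Tue 15:00, Fri 14:00] → overlapped-by → counts.
stage69 [Wed 14:00, Fri 03:00] → overlapped-by → counts.
stage70 [Fri 00:00, Fri 13:00] → after → no.
stage71 [Tue 20:00, Fri 13:00] → overlapped-by → counts.
stage72 [Tue 16:00, Fri 21:00] → overlapped-by → counts.
stage73 [Fri 03:00, Sun 03:00] → after → no.
stage74 [Mon 16:00, Thu 17:00] → overlapped-by → counts.
stage75 [Mon 06:00, Tue 17:00] → overlaps → counts.
stage77 [Sat 01:00, Sun 01:00] → after → no.
stage78 [Thu 22:00, Sat 02:00] → after → no.
Total: 6.

6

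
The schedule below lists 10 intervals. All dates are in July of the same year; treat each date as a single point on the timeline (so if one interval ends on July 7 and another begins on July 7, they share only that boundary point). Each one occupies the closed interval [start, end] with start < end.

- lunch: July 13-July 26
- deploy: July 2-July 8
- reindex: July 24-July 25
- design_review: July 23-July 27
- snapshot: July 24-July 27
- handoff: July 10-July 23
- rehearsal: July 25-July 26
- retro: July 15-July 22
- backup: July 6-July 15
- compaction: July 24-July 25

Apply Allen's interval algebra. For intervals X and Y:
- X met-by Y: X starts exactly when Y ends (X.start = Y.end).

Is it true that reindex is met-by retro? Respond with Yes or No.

reindex = [July 24, July 25], retro = [July 15, July 22].
Actual relation of reindex to retro: after.
Asked whether 'met-by' holds → No.

No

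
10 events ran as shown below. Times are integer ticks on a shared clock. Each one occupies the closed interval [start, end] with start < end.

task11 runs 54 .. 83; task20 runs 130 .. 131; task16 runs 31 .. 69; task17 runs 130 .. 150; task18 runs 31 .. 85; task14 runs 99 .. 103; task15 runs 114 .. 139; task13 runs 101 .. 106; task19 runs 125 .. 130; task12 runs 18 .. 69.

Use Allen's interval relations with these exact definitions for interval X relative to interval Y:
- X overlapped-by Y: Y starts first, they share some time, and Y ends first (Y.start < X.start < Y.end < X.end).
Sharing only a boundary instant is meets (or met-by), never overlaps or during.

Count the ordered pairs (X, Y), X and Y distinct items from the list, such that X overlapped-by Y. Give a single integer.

5

Checking all 90 ordered pairs for relation 'overlapped-by'; matching pairs in alphabetical order:
(task11, task12): task11 overlapped-by task12 ✓
(task11, task16): task11 overlapped-by task16 ✓
(task13, task14): task13 overlapped-by task14 ✓
(task17, task15): task17 overlapped-by task15 ✓
(task18, task12): task18 overlapped-by task12 ✓
Count: 5.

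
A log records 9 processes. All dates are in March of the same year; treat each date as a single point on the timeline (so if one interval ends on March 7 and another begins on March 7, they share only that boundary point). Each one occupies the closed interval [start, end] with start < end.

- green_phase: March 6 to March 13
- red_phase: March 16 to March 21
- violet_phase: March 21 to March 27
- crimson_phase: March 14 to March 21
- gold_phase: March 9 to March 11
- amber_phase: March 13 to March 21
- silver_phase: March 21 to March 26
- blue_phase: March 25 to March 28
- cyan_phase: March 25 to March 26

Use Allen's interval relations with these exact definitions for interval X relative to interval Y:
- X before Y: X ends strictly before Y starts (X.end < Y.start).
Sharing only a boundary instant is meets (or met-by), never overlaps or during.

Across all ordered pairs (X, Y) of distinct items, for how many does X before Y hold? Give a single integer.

Checking all 72 ordered pairs for relation 'before'; matching pairs in alphabetical order:
(amber_phase, blue_phase): amber_phase before blue_phase ✓
(amber_phase, cyan_phase): amber_phase before cyan_phase ✓
(crimson_phase, blue_phase): crimson_phase before blue_phase ✓
(crimson_phase, cyan_phase): crimson_phase before cyan_phase ✓
(gold_phase, amber_phase): gold_phase before amber_phase ✓
(gold_phase, blue_phase): gold_phase before blue_phase ✓
(gold_phase, crimson_phase): gold_phase before crimson_phase ✓
(gold_phase, cyan_phase): gold_phase before cyan_phase ✓
(gold_phase, red_phase): gold_phase before red_phase ✓
(gold_phase, silver_phase): gold_phase before silver_phase ✓
(gold_phase, violet_phase): gold_phase before violet_phase ✓
(green_phase, blue_phase): green_phase before blue_phase ✓
(green_phase, crimson_phase): green_phase before crimson_phase ✓
(green_phase, cyan_phase): green_phase before cyan_phase ✓
(green_phase, red_phase): green_phase before red_phase ✓
(green_phase, silver_phase): green_phase before silver_phase ✓
(green_phase, violet_phase): green_phase before violet_phase ✓
(red_phase, blue_phase): red_phase before blue_phase ✓
(red_phase, cyan_phase): red_phase before cyan_phase ✓
Count: 19.

19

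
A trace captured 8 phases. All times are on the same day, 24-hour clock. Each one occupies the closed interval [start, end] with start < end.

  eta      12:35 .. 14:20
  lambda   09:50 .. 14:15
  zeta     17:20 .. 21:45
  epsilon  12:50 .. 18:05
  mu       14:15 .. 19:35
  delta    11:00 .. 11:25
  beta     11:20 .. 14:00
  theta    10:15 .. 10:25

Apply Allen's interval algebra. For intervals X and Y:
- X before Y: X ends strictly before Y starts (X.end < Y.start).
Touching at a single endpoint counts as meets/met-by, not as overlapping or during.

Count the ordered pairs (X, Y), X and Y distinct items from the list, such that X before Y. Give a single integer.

Checking all 56 ordered pairs for relation 'before'; matching pairs in alphabetical order:
(beta, mu): beta before mu ✓
(beta, zeta): beta before zeta ✓
(delta, epsilon): delta before epsilon ✓
(delta, eta): delta before eta ✓
(delta, mu): delta before mu ✓
(delta, zeta): delta before zeta ✓
(eta, zeta): eta before zeta ✓
(lambda, zeta): lambda before zeta ✓
(theta, beta): theta before beta ✓
(theta, delta): theta before delta ✓
(theta, epsilon): theta before epsilon ✓
(theta, eta): theta before eta ✓
(theta, mu): theta before mu ✓
(theta, zeta): theta before zeta ✓
Count: 14.

14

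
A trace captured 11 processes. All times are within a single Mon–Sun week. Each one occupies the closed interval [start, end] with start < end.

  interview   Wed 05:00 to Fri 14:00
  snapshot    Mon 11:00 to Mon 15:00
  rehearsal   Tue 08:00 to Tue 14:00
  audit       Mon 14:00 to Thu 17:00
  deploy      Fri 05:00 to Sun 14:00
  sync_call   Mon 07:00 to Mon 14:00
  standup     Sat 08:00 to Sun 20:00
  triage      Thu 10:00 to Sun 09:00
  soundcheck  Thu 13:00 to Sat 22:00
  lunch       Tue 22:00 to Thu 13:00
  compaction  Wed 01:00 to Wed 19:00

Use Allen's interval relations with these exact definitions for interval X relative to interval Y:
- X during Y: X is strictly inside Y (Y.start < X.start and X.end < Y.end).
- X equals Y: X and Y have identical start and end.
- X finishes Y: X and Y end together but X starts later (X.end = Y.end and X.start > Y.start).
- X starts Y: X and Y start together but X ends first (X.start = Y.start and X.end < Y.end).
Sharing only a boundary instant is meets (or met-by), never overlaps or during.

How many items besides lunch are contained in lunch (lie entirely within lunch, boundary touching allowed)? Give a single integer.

Target lunch = [Tue 22:00, Thu 13:00].
audit [Mon 14:00, Thu 17:00] → contains → no.
compaction [Wed 01:00, Wed 19:00] → during → counts.
deploy [Fri 05:00, Sun 14:00] → after → no.
interview [Wed 05:00, Fri 14:00] → overlapped-by → no.
rehearsal [Tue 08:00, Tue 14:00] → before → no.
snapshot [Mon 11:00, Mon 15:00] → before → no.
soundcheck [Thu 13:00, Sat 22:00] → met-by → no.
standup [Sat 08:00, Sun 20:00] → after → no.
sync_call [Mon 07:00, Mon 14:00] → before → no.
triage [Thu 10:00, Sun 09:00] → overlapped-by → no.
Total: 1.

1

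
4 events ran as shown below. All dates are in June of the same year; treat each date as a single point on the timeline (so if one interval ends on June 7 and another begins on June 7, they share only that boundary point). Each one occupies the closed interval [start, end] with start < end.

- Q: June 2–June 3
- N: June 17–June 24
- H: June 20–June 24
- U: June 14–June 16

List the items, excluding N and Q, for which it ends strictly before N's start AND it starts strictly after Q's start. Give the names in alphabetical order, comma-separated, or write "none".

Conditions: its end is strictly before N's start (X.end < June 17) AND its start is strictly after Q's start (X.start > June 2).
H: end June 24 < June 17? ✗; start June 20 > June 2? ✓ → no.
U: end June 16 < June 17? ✓; start June 14 > June 2? ✓ → yes.
Result: U.

U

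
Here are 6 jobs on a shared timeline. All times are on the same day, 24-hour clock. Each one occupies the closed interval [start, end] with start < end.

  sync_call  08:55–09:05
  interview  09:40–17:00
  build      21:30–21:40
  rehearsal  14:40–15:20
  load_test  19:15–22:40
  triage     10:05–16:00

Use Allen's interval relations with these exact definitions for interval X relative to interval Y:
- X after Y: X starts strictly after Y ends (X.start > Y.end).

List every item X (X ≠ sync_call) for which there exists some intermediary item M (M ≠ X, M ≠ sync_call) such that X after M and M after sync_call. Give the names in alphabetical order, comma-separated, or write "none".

Target sync_call = [08:55, 09:05].
Intermediaries M with M after sync_call: build, interview, load_test, rehearsal, triage.
Via build — items with X after build: none.
Via interview — items with X after interview: build, load_test.
Via load_test — items with X after load_test: none.
Via rehearsal — items with X after rehearsal: build, load_test.
Via triage — items with X after triage: build, load_test.
Union: build, load_test.

build, load_test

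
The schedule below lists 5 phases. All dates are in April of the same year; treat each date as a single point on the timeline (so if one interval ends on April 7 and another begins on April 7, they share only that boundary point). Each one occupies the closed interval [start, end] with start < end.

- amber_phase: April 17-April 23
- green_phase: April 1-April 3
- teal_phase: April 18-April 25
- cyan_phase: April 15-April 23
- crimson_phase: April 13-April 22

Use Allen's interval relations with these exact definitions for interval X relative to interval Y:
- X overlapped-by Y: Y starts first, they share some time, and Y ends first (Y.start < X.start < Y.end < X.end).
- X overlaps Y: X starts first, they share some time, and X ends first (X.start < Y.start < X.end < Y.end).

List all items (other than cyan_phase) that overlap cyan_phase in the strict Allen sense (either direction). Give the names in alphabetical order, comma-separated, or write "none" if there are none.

crimson_phase, teal_phase

Target cyan_phase = [April 15, April 23].
amber_phase [April 17, April 23] → finishes → no.
crimson_phase [April 13, April 22] → overlaps → yes.
green_phase [April 1, April 3] → before → no.
teal_phase [April 18, April 25] → overlapped-by → yes.
Result: crimson_phase, teal_phase.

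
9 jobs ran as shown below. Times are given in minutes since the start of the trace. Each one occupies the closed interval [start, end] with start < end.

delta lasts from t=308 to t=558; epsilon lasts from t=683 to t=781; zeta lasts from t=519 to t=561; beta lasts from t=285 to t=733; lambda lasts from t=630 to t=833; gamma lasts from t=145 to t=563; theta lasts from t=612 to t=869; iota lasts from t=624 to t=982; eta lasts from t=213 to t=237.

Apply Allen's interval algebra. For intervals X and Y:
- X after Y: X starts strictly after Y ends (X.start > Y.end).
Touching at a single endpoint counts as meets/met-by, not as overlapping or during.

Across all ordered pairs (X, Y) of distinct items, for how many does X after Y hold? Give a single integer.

Checking all 72 ordered pairs for relation 'after'; matching pairs in alphabetical order:
(beta, eta): beta after eta ✓
(delta, eta): delta after eta ✓
(epsilon, delta): epsilon after delta ✓
(epsilon, eta): epsilon after eta ✓
(epsilon, gamma): epsilon after gamma ✓
(epsilon, zeta): epsilon after zeta ✓
(iota, delta): iota after delta ✓
(iota, eta): iota after eta ✓
(iota, gamma): iota after gamma ✓
(iota, zeta): iota after zeta ✓
(lambda, delta): lambda after delta ✓
(lambda, eta): lambda after eta ✓
(lambda, gamma): lambda after gamma ✓
(lambda, zeta): lambda after zeta ✓
(theta, delta): theta after delta ✓
(theta, eta): theta after eta ✓
(theta, gamma): theta after gamma ✓
(theta, zeta): theta after zeta ✓
(zeta, eta): zeta after eta ✓
Count: 19.

19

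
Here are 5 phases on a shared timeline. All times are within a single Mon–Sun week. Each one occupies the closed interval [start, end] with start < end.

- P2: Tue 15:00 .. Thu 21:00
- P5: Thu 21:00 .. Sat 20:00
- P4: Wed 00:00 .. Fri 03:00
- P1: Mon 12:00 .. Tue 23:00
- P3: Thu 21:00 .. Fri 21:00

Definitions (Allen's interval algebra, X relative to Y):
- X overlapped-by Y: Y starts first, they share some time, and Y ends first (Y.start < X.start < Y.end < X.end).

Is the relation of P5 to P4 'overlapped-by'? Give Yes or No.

P5 = [Thu 21:00, Sat 20:00], P4 = [Wed 00:00, Fri 03:00].
Actual relation of P5 to P4: overlapped-by.
Asked whether 'overlapped-by' holds → Yes.

Yes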